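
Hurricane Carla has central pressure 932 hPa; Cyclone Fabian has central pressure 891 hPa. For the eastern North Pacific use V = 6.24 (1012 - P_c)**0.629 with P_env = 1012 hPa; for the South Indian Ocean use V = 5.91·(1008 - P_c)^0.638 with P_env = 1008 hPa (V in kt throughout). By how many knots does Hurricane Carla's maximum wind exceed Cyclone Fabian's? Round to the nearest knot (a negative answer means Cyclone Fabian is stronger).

-25 kt

Hurricane Carla: ΔP = 80; V ≈ 6.24 × 80^0.629 ≈ 98.23 kt.
Cyclone Fabian: ΔP = 117; V ≈ 5.91 × 117^0.638 ≈ 123.34 kt.
Difference ≈ 98.23 − 123.34 = -25.11 → -25 kt.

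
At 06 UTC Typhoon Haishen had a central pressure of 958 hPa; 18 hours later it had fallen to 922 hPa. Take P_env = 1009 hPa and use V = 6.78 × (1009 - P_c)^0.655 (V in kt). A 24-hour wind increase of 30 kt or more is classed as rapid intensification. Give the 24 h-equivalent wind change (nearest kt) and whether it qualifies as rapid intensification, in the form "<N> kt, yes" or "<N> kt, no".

V₁: ΔP = 51, V ≈ 6.78 × 51^0.655 ≈ 89.06 kt.
V₂: ΔP = 87, V ≈ 6.78 × 87^0.655 ≈ 126.36 kt.
ΔV over 18 h = 37.30 kt → 24 h equivalent = 37.30 × 24/18 ≈ 49.73 kt.
50 kt ≥ 30 kt ⇒ rapid intensification.

50 kt, yes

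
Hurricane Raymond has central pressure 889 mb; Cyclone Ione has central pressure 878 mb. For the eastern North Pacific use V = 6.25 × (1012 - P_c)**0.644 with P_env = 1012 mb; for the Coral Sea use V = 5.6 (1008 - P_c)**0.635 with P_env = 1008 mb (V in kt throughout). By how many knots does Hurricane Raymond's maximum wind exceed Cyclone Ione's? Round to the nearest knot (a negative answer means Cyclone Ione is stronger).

15 kt

Hurricane Raymond: ΔP = 123; V ≈ 6.25 × 123^0.644 ≈ 138.61 kt.
Cyclone Ione: ΔP = 130; V ≈ 5.6 × 130^0.635 ≈ 123.18 kt.
Difference ≈ 138.61 − 123.18 = 15.43 → 15 kt.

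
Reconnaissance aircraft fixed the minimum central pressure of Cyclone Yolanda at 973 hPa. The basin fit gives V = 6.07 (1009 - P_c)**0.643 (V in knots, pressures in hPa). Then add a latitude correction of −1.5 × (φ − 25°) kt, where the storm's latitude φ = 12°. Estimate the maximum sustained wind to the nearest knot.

80 kt

ΔP = 1009 − 973 = 36 hPa.
36^0.643 ≈ 10.016.
V ≈ 6.07 × 10.016 ≈ 60.8 kt.
Latitude correction: −1.5 × (12 − 25) = 19.5 kt.
Corrected V ≈ 80.3 kt → 80 kt.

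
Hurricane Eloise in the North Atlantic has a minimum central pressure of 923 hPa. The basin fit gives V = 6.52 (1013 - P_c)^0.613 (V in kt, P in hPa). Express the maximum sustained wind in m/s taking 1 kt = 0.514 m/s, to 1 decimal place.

ΔP = 1013 − 923 = 90 hPa.
V ≈ 6.52 × 90^0.613 = 6.52 × 15.774 ≈ 102.849 kt.
102.849 × 0.514 ≈ 52.86 m/s → 52.9 m/s.

52.9 m/s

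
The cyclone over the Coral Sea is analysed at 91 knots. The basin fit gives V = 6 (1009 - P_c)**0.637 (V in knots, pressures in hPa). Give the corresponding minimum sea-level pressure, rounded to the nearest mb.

938 mb

ΔP = (V / 6)^(1/0.637) = (91/6)^1.570.
91/6 = 15.167; 15.167^1.570 ≈ 71.42 mb.
P_c = 1009 − 71.42 = 937.58 ≈ 938 mb.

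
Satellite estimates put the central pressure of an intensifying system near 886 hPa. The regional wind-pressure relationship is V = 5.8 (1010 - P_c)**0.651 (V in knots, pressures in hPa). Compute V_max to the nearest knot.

134 kt

ΔP = 1010 − 886 = 124 hPa.
124^0.651 ≈ 23.058.
V ≈ 5.8 × 23.058 ≈ 133.7 kt.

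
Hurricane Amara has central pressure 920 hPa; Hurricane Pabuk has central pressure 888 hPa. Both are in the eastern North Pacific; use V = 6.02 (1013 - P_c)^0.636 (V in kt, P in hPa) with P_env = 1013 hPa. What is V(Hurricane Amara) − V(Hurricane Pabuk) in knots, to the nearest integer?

-22 kt

Hurricane Amara: ΔP = 93; V ≈ 6.02 × 93^0.636 ≈ 107.54 kt.
Hurricane Pabuk: ΔP = 125; V ≈ 6.02 × 125^0.636 ≈ 129.79 kt.
Difference ≈ 107.54 − 129.79 = -22.25 → -22 kt.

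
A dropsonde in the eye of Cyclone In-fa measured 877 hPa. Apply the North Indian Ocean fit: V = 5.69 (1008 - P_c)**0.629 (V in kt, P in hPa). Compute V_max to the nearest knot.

122 kt

ΔP = 1008 − 877 = 131 hPa.
131^0.629 ≈ 21.467.
V ≈ 5.69 × 21.467 ≈ 122.1 kt.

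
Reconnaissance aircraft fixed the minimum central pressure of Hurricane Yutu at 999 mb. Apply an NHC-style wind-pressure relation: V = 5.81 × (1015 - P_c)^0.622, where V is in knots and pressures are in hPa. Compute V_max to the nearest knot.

ΔP = 1015 − 999 = 16 mb.
16^0.622 ≈ 5.610.
V ≈ 5.81 × 5.610 ≈ 32.6 kt.

33 kt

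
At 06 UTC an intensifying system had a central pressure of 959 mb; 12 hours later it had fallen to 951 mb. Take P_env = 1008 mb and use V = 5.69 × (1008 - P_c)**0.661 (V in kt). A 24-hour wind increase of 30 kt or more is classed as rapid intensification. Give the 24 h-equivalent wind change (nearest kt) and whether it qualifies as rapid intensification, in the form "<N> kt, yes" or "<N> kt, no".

16 kt, no

V₁: ΔP = 49, V ≈ 5.69 × 49^0.661 ≈ 74.53 kt.
V₂: ΔP = 57, V ≈ 5.69 × 57^0.661 ≈ 82.37 kt.
ΔV over 12 h = 7.84 kt → 24 h equivalent = 7.84 × 24/12 ≈ 15.68 kt.
16 kt < 30 kt ⇒ not rapid intensification.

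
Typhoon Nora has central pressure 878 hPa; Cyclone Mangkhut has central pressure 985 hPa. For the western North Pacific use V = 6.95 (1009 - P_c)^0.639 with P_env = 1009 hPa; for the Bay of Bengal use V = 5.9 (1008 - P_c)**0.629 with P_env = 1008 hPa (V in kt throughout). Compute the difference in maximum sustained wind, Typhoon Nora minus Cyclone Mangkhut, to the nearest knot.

114 kt

Typhoon Nora: ΔP = 131; V ≈ 6.95 × 131^0.639 ≈ 156.65 kt.
Cyclone Mangkhut: ΔP = 23; V ≈ 5.9 × 23^0.629 ≈ 42.40 kt.
Difference ≈ 156.65 − 42.40 = 114.25 → 114 kt.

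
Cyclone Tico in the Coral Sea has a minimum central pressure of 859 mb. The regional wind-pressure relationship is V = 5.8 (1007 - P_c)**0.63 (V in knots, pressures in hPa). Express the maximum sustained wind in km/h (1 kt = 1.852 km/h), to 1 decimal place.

250.2 km/h

ΔP = 1007 − 859 = 148 mb.
V ≈ 5.8 × 148^0.63 = 5.8 × 23.295 ≈ 135.112 kt.
135.112 × 1.852 ≈ 250.23 km/h → 250.2 km/h.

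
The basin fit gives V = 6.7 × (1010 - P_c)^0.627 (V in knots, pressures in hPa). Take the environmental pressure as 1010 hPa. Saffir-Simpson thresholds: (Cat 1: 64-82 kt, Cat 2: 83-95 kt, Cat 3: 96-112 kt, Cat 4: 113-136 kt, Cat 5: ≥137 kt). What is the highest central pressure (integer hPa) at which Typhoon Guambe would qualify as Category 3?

940 hPa

Category 3 begins at V = 96 kt.
Required ΔP = (96/6.7)^(1/0.627) = 14.328^1.595 ≈ 69.83 hPa.
P_c ≤ 1010 − 69.83 = 940.17, so the highest integer P_c is 940 hPa.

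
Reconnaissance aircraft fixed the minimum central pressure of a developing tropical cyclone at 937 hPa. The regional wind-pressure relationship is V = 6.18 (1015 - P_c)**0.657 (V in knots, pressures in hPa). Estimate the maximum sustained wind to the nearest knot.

ΔP = 1015 − 937 = 78 hPa.
78^0.657 ≈ 17.503.
V ≈ 6.18 × 17.503 ≈ 108.2 kt.

108 kt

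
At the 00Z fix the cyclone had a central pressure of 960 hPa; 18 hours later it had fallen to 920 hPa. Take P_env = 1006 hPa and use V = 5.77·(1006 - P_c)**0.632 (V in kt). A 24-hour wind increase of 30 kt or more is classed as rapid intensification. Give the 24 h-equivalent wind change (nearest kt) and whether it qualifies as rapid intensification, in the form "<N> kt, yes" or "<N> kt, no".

V₁: ΔP = 46, V ≈ 5.77 × 46^0.632 ≈ 64.87 kt.
V₂: ΔP = 86, V ≈ 5.77 × 86^0.632 ≈ 96.33 kt.
ΔV over 18 h = 31.46 kt → 24 h equivalent = 31.46 × 24/18 ≈ 41.95 kt.
42 kt ≥ 30 kt ⇒ rapid intensification.

42 kt, yes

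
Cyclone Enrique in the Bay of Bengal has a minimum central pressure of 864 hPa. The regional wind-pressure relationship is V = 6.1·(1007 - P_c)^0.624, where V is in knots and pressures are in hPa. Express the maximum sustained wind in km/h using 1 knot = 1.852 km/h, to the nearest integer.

ΔP = 1007 − 864 = 143 hPa.
V ≈ 6.1 × 143^0.624 = 6.1 × 22.127 ≈ 134.977 kt.
134.977 × 1.852 ≈ 249.98 km/h → 250 km/h.

250 km/h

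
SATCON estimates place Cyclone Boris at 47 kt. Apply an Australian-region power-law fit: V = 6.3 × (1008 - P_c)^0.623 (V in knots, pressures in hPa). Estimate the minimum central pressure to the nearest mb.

983 mb

ΔP = (V / 6.3)^(1/0.623) = (47/6.3)^1.605.
47/6.3 = 7.460; 7.460^1.605 ≈ 25.17 mb.
P_c = 1008 − 25.17 = 982.83 ≈ 983 mb.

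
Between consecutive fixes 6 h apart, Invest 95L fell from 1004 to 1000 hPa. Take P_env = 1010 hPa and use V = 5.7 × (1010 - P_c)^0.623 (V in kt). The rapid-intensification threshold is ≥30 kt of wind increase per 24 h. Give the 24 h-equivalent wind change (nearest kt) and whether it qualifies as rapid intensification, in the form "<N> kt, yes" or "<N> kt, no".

26 kt, no

V₁: ΔP = 6, V ≈ 5.7 × 6^0.623 ≈ 17.40 kt.
V₂: ΔP = 10, V ≈ 5.7 × 10^0.623 ≈ 23.93 kt.
ΔV over 6 h = 6.53 kt → 24 h equivalent = 6.53 × 24/6 ≈ 26.12 kt.
26 kt < 30 kt ⇒ not rapid intensification.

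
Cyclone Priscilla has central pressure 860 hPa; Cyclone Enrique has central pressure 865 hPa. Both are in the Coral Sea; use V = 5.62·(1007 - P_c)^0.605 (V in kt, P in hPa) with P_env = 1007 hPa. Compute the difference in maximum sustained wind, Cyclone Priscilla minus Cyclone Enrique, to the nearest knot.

2 kt

Cyclone Priscilla: ΔP = 147; V ≈ 5.62 × 147^0.605 ≈ 115.07 kt.
Cyclone Enrique: ΔP = 142; V ≈ 5.62 × 142^0.605 ≈ 112.69 kt.
Difference ≈ 115.07 − 112.69 = 2.38 → 2 kt.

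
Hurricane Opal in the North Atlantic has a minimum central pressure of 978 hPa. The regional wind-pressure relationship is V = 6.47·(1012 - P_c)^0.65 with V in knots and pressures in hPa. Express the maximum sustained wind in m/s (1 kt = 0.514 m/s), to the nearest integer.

ΔP = 1012 − 978 = 34 hPa.
V ≈ 6.47 × 34^0.65 = 6.47 × 9.896 ≈ 64.027 kt.
64.027 × 0.514 ≈ 32.91 m/s → 33 m/s.

33 m/s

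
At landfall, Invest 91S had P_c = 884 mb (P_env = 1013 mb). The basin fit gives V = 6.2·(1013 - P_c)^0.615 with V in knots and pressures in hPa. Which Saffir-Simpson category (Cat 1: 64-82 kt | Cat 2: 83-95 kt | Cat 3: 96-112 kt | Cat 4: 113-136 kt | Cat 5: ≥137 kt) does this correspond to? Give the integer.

4

ΔP = 1013 − 884 = 129 mb.
V ≈ 6.2 × 129^0.615 = 6.2 × 19.86 ≈ 123 kt.
123 kt falls in the Category 4 band.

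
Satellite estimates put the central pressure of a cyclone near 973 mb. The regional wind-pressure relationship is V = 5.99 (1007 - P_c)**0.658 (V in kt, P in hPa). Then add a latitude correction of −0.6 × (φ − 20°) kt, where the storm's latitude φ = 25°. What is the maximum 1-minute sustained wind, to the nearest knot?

58 kt

ΔP = 1007 − 973 = 34 mb.
34^0.658 ≈ 10.179.
V ≈ 5.99 × 10.179 ≈ 61.0 kt.
Latitude correction: −0.6 × (25 − 20) = -3 kt.
Corrected V ≈ 58 kt → 58 kt.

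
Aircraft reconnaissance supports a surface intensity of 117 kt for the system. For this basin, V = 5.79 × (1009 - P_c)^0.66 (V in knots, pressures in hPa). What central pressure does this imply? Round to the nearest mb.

914 mb

ΔP = (V / 5.79)^(1/0.66) = (117/5.79)^1.515.
117/5.79 = 20.207; 20.207^1.515 ≈ 95.07 mb.
P_c = 1009 − 95.07 = 913.93 ≈ 914 mb.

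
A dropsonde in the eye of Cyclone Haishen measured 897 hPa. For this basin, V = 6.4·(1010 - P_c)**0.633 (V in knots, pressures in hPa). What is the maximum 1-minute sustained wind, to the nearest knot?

128 kt

ΔP = 1010 − 897 = 113 hPa.
113^0.633 ≈ 19.934.
V ≈ 6.4 × 19.934 ≈ 127.6 kt.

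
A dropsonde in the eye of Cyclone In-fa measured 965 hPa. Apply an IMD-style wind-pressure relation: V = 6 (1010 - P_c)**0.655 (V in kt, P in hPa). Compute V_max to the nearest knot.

ΔP = 1010 − 965 = 45 hPa.
45^0.655 ≈ 12.102.
V ≈ 6 × 12.102 ≈ 72.6 kt.

73 kt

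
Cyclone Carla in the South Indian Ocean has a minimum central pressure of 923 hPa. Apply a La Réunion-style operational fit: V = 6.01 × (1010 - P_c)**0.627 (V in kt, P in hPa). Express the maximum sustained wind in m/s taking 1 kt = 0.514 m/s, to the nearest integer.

ΔP = 1010 − 923 = 87 hPa.
V ≈ 6.01 × 87^0.627 = 6.01 × 16.447 ≈ 98.845 kt.
98.845 × 0.514 ≈ 50.81 m/s → 51 m/s.

51 m/s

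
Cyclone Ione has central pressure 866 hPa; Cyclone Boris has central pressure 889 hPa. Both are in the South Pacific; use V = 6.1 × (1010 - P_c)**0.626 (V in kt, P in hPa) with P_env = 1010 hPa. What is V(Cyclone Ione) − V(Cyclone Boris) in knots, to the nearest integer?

Cyclone Ione: ΔP = 144; V ≈ 6.1 × 144^0.626 ≈ 136.92 kt.
Cyclone Boris: ΔP = 121; V ≈ 6.1 × 121^0.626 ≈ 122.79 kt.
Difference ≈ 136.92 − 122.79 = 14.13 → 14 kt.

14 kt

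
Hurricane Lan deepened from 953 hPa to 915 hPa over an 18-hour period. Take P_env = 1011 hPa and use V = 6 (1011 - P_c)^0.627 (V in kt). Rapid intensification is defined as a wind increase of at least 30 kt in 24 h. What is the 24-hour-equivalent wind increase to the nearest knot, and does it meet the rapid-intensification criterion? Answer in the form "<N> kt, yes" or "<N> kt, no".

38 kt, yes

V₁: ΔP = 58, V ≈ 6 × 58^0.627 ≈ 76.53 kt.
V₂: ΔP = 96, V ≈ 6 × 96^0.627 ≈ 104.96 kt.
ΔV over 18 h = 28.43 kt → 24 h equivalent = 28.43 × 24/18 ≈ 37.91 kt.
38 kt ≥ 30 kt ⇒ rapid intensification.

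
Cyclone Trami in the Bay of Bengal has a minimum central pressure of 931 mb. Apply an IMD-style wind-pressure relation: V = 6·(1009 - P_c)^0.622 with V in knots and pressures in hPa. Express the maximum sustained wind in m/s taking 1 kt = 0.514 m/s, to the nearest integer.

46 m/s

ΔP = 1009 − 931 = 78 mb.
V ≈ 6 × 78^0.622 = 6 × 15.027 ≈ 90.164 kt.
90.164 × 0.514 ≈ 46.34 m/s → 46 m/s.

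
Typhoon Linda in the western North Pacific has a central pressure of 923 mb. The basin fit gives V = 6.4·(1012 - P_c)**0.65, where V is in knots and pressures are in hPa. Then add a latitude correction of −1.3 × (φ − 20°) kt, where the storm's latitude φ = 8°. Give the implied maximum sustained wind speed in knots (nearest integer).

ΔP = 1012 − 923 = 89 mb.
89^0.65 ≈ 18.497.
V ≈ 6.4 × 18.497 ≈ 118.4 kt.
Latitude correction: −1.3 × (8 − 20) = 15.6 kt.
Corrected V ≈ 134 kt → 134 kt.

134 kt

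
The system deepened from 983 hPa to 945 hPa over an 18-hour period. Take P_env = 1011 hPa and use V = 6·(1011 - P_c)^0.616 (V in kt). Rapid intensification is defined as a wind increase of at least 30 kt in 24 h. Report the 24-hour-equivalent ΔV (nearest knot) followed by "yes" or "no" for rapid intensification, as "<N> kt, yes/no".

V₁: ΔP = 28, V ≈ 6 × 28^0.616 ≈ 46.73 kt.
V₂: ΔP = 66, V ≈ 6 × 66^0.616 ≈ 79.25 kt.
ΔV over 18 h = 32.52 kt → 24 h equivalent = 32.52 × 24/18 ≈ 43.36 kt.
43 kt ≥ 30 kt ⇒ rapid intensification.

43 kt, yes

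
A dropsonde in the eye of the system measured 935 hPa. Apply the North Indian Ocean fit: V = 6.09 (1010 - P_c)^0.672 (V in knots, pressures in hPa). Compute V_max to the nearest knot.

111 kt

ΔP = 1010 − 935 = 75 hPa.
75^0.672 ≈ 18.199.
V ≈ 6.09 × 18.199 ≈ 110.8 kt.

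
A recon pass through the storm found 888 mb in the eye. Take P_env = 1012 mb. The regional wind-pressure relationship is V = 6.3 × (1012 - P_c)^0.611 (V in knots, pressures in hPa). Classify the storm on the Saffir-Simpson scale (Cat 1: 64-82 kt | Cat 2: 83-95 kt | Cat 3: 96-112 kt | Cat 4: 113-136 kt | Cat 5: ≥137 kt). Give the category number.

ΔP = 1012 − 888 = 124 mb.
V ≈ 6.3 × 124^0.611 = 6.3 × 19.01 ≈ 120 kt.
120 kt falls in the Category 4 band.

4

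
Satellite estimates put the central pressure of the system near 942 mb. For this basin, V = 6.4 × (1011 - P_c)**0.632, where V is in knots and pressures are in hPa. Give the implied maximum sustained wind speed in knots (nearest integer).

ΔP = 1011 − 942 = 69 mb.
69^0.632 ≈ 14.526.
V ≈ 6.4 × 14.526 ≈ 93.0 kt.

93 kt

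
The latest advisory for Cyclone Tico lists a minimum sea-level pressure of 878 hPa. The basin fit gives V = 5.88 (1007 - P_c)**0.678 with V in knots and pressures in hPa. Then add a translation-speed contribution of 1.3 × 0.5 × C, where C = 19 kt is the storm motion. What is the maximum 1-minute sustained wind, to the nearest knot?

171 kt

ΔP = 1007 − 878 = 129 hPa.
129^0.678 ≈ 26.976.
V ≈ 5.88 × 26.976 ≈ 158.6 kt.
Translation term: 1.3 × 0.5 × 19 = 12.35 kt.
Corrected V ≈ 170.95 kt → 171 kt.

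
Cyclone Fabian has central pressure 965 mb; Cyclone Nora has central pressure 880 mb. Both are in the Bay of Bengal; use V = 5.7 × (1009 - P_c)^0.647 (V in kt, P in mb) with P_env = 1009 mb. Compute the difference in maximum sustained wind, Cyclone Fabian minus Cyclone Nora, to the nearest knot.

Cyclone Fabian: ΔP = 44; V ≈ 5.7 × 44^0.647 ≈ 65.95 kt.
Cyclone Nora: ΔP = 129; V ≈ 5.7 × 129^0.647 ≈ 132.26 kt.
Difference ≈ 65.95 − 132.26 = -66.31 → -66 kt.

-66 kt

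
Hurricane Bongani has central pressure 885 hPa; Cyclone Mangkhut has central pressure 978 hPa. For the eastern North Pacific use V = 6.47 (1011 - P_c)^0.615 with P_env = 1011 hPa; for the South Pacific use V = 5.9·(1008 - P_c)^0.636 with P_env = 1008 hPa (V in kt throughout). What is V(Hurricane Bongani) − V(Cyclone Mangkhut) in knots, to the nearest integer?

75 kt

Hurricane Bongani: ΔP = 126; V ≈ 6.47 × 126^0.615 ≈ 126.66 kt.
Cyclone Mangkhut: ΔP = 30; V ≈ 5.9 × 30^0.636 ≈ 51.32 kt.
Difference ≈ 126.66 − 51.32 = 75.34 → 75 kt.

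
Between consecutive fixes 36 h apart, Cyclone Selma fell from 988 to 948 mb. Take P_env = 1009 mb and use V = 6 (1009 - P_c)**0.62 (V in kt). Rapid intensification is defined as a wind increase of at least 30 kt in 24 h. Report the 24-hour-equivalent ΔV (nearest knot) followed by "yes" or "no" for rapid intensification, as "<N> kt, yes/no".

25 kt, no

V₁: ΔP = 21, V ≈ 6 × 21^0.62 ≈ 39.62 kt.
V₂: ΔP = 61, V ≈ 6 × 61^0.62 ≈ 76.75 kt.
ΔV over 36 h = 37.13 kt → 24 h equivalent = 37.13 × 24/36 ≈ 24.75 kt.
25 kt < 30 kt ⇒ not rapid intensification.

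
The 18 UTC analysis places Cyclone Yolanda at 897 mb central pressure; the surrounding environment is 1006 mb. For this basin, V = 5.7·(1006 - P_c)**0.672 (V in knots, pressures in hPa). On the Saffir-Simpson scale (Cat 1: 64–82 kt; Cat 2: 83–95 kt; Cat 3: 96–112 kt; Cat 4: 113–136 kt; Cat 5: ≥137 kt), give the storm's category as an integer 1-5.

4

ΔP = 1006 − 897 = 109 mb.
V ≈ 5.7 × 109^0.672 = 5.7 × 23.40 ≈ 133 kt.
133 kt falls in the Category 4 band.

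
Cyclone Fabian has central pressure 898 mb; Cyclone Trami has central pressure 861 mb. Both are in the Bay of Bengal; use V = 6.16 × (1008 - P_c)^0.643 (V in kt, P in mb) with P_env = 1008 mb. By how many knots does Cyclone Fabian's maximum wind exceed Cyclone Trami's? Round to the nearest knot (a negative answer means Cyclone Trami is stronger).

-26 kt

Cyclone Fabian: ΔP = 110; V ≈ 6.16 × 110^0.643 ≈ 126.53 kt.
Cyclone Trami: ΔP = 147; V ≈ 6.16 × 147^0.643 ≈ 152.46 kt.
Difference ≈ 126.53 − 152.46 = -25.93 → -26 kt.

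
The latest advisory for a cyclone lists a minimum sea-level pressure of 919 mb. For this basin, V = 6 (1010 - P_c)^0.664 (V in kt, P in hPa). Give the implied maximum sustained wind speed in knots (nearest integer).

ΔP = 1010 − 919 = 91 mb.
91^0.664 ≈ 19.990.
V ≈ 6 × 19.990 ≈ 119.9 kt.

120 kt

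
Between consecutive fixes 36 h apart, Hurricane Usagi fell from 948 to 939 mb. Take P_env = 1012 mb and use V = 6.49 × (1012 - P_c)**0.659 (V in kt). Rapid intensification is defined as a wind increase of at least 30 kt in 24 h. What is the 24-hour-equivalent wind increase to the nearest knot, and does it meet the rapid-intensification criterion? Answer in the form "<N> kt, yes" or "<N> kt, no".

V₁: ΔP = 64, V ≈ 6.49 × 64^0.659 ≈ 100.58 kt.
V₂: ΔP = 73, V ≈ 6.49 × 73^0.659 ≈ 109.69 kt.
ΔV over 36 h = 9.11 kt → 24 h equivalent = 9.11 × 24/36 ≈ 6.07 kt.
6 kt < 30 kt ⇒ not rapid intensification.

6 kt, no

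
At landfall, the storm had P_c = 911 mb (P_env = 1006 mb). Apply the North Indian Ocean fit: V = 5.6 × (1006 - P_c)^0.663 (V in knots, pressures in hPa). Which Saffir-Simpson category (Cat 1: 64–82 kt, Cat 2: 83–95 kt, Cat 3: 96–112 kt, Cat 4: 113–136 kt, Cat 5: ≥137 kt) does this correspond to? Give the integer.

4

ΔP = 1006 − 911 = 95 mb.
V ≈ 5.6 × 95^0.663 = 5.6 × 20.48 ≈ 115 kt.
115 kt falls in the Category 4 band.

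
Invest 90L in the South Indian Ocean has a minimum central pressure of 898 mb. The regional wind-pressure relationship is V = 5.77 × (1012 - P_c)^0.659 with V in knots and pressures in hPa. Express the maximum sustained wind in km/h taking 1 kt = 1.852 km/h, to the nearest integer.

ΔP = 1012 − 898 = 114 mb.
V ≈ 5.77 × 114^0.659 = 5.77 × 22.673 ≈ 130.821 kt.
130.821 × 1.852 ≈ 242.28 km/h → 242 km/h.

242 km/h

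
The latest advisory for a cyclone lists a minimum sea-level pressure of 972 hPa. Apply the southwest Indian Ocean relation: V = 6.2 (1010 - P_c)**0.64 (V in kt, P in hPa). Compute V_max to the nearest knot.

ΔP = 1010 − 972 = 38 hPa.
38^0.64 ≈ 10.258.
V ≈ 6.2 × 10.258 ≈ 63.6 kt.

64 kt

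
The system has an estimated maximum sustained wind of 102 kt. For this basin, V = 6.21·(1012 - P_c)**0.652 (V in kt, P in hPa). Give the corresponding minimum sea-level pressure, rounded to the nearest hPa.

ΔP = (V / 6.21)^(1/0.652) = (102/6.21)^1.534.
102/6.21 = 16.425; 16.425^1.534 ≈ 73.16 hPa.
P_c = 1012 − 73.16 = 938.84 ≈ 939 hPa.

939 hPa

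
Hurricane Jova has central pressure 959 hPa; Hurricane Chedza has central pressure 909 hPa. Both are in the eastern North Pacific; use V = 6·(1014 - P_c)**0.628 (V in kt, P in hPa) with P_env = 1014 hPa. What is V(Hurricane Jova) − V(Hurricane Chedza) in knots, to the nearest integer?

-37 kt

Hurricane Jova: ΔP = 55; V ≈ 6 × 55^0.628 ≈ 74.32 kt.
Hurricane Chedza: ΔP = 105; V ≈ 6 × 105^0.628 ≈ 111.55 kt.
Difference ≈ 74.32 − 111.55 = -37.23 → -37 kt.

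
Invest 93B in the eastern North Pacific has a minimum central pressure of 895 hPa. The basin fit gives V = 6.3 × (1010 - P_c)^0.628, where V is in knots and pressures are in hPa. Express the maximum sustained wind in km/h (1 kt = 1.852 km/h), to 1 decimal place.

229.7 km/h

ΔP = 1010 − 895 = 115 hPa.
V ≈ 6.3 × 115^0.628 = 6.3 × 19.684 ≈ 124.011 kt.
124.011 × 1.852 ≈ 229.67 km/h → 229.7 km/h.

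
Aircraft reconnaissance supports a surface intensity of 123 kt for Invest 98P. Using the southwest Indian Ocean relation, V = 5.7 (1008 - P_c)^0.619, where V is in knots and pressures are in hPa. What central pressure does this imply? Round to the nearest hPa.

865 hPa

ΔP = (V / 5.7)^(1/0.619) = (123/5.7)^1.616.
123/5.7 = 21.579; 21.579^1.616 ≈ 142.93 hPa.
P_c = 1008 − 142.93 = 865.07 ≈ 865 hPa.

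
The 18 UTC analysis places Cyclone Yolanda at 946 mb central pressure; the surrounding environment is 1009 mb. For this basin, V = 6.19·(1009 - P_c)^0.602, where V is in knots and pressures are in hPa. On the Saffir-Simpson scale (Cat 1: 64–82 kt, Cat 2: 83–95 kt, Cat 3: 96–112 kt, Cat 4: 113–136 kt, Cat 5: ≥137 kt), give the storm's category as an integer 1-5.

ΔP = 1009 − 946 = 63 mb.
V ≈ 6.19 × 63^0.602 = 6.19 × 12.11 ≈ 75 kt.
75 kt falls in the Category 1 band.

1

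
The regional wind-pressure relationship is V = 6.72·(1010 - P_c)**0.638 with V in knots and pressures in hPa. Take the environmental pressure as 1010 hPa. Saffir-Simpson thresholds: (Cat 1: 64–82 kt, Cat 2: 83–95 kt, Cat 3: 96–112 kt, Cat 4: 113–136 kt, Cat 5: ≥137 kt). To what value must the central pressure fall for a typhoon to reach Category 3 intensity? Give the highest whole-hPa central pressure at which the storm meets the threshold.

945 hPa

Category 3 begins at V = 96 kt.
Required ΔP = (96/6.72)^(1/0.638) = 14.286^1.567 ≈ 64.59 hPa.
P_c ≤ 1010 − 64.59 = 945.41, so the highest integer P_c is 945 hPa.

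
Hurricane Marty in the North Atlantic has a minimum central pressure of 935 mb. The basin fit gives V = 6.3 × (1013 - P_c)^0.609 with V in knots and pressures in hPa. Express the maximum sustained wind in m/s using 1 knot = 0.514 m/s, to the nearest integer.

ΔP = 1013 − 935 = 78 mb.
V ≈ 6.3 × 78^0.609 = 6.3 × 14.200 ≈ 89.459 kt.
89.459 × 0.514 ≈ 45.98 m/s → 46 m/s.

46 m/s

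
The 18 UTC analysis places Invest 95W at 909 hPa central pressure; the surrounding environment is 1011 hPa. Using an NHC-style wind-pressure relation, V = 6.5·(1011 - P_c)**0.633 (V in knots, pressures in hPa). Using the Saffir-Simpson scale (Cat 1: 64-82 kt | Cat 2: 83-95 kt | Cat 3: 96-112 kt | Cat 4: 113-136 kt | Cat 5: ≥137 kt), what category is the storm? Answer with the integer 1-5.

4

ΔP = 1011 − 909 = 102 hPa.
V ≈ 6.5 × 102^0.633 = 6.5 × 18.68 ≈ 121 kt.
121 kt falls in the Category 4 band.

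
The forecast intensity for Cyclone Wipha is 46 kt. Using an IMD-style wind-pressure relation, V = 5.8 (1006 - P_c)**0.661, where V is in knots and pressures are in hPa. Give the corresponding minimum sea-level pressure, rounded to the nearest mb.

983 mb

ΔP = (V / 5.8)^(1/0.661) = (46/5.8)^1.513.
46/5.8 = 7.931; 7.931^1.513 ≈ 22.94 mb.
P_c = 1006 − 22.94 = 983.06 ≈ 983 mb.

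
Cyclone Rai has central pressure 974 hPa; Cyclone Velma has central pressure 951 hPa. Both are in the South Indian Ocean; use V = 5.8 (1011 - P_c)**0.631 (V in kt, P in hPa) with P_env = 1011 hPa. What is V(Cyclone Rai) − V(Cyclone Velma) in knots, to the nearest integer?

Cyclone Rai: ΔP = 37; V ≈ 5.8 × 37^0.631 ≈ 56.62 kt.
Cyclone Velma: ΔP = 60; V ≈ 5.8 × 60^0.631 ≈ 76.81 kt.
Difference ≈ 56.62 − 76.81 = -20.19 → -20 kt.

-20 kt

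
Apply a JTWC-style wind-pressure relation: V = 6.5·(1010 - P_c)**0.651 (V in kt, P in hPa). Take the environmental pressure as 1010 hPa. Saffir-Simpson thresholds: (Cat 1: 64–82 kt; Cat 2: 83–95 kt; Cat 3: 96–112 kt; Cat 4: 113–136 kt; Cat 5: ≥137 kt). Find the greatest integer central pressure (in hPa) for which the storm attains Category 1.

Category 1 begins at V = 64 kt.
Required ΔP = (64/6.5)^(1/0.651) = 9.846^1.536 ≈ 33.55 hPa.
P_c ≤ 1010 − 33.55 = 976.45, so the highest integer P_c is 976 hPa.

976 hPa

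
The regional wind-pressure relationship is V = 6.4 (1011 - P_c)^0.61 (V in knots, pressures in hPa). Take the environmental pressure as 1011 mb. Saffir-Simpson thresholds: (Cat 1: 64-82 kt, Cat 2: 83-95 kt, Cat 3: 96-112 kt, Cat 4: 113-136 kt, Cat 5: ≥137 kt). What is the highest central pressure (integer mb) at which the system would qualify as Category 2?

944 mb

Category 2 begins at V = 83 kt.
Required ΔP = (83/6.4)^(1/0.61) = 12.969^1.639 ≈ 66.75 mb.
P_c ≤ 1011 − 66.75 = 944.25, so the highest integer P_c is 944 mb.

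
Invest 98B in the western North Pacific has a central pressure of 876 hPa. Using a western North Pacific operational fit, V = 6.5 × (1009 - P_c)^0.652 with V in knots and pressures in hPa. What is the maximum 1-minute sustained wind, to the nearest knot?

158 kt

ΔP = 1009 − 876 = 133 hPa.
133^0.652 ≈ 24.252.
V ≈ 6.5 × 24.252 ≈ 157.6 kt.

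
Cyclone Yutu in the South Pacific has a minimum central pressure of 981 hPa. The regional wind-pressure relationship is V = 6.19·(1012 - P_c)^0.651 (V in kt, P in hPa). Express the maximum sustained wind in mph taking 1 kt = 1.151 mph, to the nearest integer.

ΔP = 1012 − 981 = 31 hPa.
V ≈ 6.19 × 31^0.651 = 6.19 × 9.351 ≈ 57.885 kt.
57.885 × 1.151 ≈ 66.63 mph → 67 mph.

67 mph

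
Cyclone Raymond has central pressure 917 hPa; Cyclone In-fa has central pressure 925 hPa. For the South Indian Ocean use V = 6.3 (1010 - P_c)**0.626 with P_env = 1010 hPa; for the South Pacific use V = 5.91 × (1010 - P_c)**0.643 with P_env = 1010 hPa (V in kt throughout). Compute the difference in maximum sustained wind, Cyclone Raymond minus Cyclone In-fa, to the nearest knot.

Cyclone Raymond: ΔP = 93; V ≈ 6.3 × 93^0.626 ≈ 107.55 kt.
Cyclone In-fa: ΔP = 85; V ≈ 5.91 × 85^0.643 ≈ 102.85 kt.
Difference ≈ 107.55 − 102.85 = 4.70 → 5 kt.

5 kt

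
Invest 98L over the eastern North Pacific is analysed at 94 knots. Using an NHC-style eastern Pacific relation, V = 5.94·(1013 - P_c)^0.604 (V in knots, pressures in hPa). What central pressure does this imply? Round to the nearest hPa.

916 hPa

ΔP = (V / 5.94)^(1/0.604) = (94/5.94)^1.656.
94/5.94 = 15.825; 15.825^1.656 ≈ 96.75 hPa.
P_c = 1013 − 96.75 = 916.25 ≈ 916 hPa.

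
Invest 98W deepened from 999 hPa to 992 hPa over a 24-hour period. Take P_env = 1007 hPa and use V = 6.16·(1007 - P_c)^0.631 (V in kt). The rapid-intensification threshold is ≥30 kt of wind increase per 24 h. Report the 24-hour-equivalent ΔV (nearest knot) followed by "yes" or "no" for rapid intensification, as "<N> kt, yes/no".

11 kt, no

V₁: ΔP = 8, V ≈ 6.16 × 8^0.631 ≈ 22.88 kt.
V₂: ΔP = 15, V ≈ 6.16 × 15^0.631 ≈ 34.02 kt.
ΔV over 24 h = 11.14 kt → 24 h equivalent = 11.14 × 24/24 ≈ 11.14 kt.
11 kt < 30 kt ⇒ not rapid intensification.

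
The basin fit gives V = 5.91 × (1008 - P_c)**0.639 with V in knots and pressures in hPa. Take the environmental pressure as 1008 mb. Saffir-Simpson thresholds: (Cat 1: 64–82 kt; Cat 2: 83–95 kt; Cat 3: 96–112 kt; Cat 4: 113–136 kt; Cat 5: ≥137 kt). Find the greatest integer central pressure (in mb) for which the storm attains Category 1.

Category 1 begins at V = 64 kt.
Required ΔP = (64/5.91)^(1/0.639) = 10.829^1.565 ≈ 41.60 mb.
P_c ≤ 1008 − 41.60 = 966.40, so the highest integer P_c is 966 mb.

966 mb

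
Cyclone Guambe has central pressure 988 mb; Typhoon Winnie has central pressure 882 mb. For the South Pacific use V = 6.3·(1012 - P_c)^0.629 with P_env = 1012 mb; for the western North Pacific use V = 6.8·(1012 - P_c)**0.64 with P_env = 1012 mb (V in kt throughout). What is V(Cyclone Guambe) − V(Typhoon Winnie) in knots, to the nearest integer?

Cyclone Guambe: ΔP = 24; V ≈ 6.3 × 24^0.629 ≈ 46.50 kt.
Typhoon Winnie: ΔP = 130; V ≈ 6.8 × 130^0.64 ≈ 153.26 kt.
Difference ≈ 46.50 − 153.26 = -106.76 → -107 kt.

-107 kt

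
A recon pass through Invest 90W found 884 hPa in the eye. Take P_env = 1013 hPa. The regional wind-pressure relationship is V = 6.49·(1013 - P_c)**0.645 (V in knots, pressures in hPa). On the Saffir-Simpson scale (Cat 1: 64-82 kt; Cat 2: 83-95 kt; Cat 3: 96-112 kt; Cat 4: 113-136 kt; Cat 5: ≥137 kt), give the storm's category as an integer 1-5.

ΔP = 1013 − 884 = 129 hPa.
V ≈ 6.49 × 129^0.645 = 6.49 × 22.98 ≈ 149 kt.
149 kt falls in the Category 5 band.

5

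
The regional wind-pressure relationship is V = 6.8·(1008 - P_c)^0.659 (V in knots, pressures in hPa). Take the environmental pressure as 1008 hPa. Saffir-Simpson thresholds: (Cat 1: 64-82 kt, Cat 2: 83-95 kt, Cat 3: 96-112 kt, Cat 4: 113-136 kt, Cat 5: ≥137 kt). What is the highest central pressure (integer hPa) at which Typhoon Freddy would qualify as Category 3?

Category 3 begins at V = 96 kt.
Required ΔP = (96/6.8)^(1/0.659) = 14.118^1.517 ≈ 55.55 hPa.
P_c ≤ 1008 − 55.55 = 952.45, so the highest integer P_c is 952 hPa.

952 hPa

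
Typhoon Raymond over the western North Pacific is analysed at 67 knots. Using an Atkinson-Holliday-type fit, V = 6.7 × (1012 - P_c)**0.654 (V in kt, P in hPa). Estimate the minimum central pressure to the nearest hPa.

978 hPa

ΔP = (V / 6.7)^(1/0.654) = (67/6.7)^1.529.
67/6.7 = 10.000; 10.000^1.529 ≈ 33.81 hPa.
P_c = 1012 − 33.81 = 978.19 ≈ 978 hPa.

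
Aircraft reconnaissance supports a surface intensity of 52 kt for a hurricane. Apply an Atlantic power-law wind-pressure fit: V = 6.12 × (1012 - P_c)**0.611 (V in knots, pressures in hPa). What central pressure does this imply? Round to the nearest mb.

979 mb

ΔP = (V / 6.12)^(1/0.611) = (52/6.12)^1.637.
52/6.12 = 8.497; 8.497^1.637 ≈ 33.18 mb.
P_c = 1012 − 33.18 = 978.82 ≈ 979 mb.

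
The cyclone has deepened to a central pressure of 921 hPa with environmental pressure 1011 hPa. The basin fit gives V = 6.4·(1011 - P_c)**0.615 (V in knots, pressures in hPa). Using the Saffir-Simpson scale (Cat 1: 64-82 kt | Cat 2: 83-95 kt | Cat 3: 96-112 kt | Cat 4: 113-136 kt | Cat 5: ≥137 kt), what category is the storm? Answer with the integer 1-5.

3

ΔP = 1011 − 921 = 90 hPa.
V ≈ 6.4 × 90^0.615 = 6.4 × 15.92 ≈ 102 kt.
102 kt falls in the Category 3 band.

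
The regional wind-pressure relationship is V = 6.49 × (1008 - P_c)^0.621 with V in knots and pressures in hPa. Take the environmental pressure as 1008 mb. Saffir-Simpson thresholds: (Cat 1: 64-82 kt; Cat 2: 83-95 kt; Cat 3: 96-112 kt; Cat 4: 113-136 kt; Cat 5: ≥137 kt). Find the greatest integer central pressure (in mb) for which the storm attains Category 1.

968 mb

Category 1 begins at V = 64 kt.
Required ΔP = (64/6.49)^(1/0.621) = 9.861^1.610 ≈ 39.86 mb.
P_c ≤ 1008 − 39.86 = 968.14, so the highest integer P_c is 968 mb.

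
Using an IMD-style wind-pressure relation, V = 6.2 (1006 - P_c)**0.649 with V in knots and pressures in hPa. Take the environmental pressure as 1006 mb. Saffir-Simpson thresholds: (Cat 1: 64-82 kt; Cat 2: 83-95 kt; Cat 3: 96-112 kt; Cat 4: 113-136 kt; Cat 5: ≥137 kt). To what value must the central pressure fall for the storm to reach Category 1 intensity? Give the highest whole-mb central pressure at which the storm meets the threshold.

Category 1 begins at V = 64 kt.
Required ΔP = (64/6.2)^(1/0.649) = 10.323^1.541 ≈ 36.48 mb.
P_c ≤ 1006 − 36.48 = 969.52, so the highest integer P_c is 969 mb.

969 mb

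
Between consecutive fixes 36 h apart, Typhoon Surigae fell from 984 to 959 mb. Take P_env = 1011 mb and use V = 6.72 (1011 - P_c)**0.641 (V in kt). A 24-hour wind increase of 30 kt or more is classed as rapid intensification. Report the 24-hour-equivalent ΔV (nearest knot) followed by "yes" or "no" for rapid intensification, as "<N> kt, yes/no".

V₁: ΔP = 27, V ≈ 6.72 × 27^0.641 ≈ 55.57 kt.
V₂: ΔP = 52, V ≈ 6.72 × 52^0.641 ≈ 84.59 kt.
ΔV over 36 h = 29.02 kt → 24 h equivalent = 29.02 × 24/36 ≈ 19.35 kt.
19 kt < 30 kt ⇒ not rapid intensification.

19 kt, no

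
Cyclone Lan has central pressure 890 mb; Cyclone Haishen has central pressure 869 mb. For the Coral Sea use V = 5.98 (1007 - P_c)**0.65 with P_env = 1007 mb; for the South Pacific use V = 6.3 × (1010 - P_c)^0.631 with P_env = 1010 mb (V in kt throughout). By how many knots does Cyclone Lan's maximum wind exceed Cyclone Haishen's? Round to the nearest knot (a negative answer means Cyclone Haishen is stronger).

Cyclone Lan: ΔP = 117; V ≈ 5.98 × 117^0.65 ≈ 132.14 kt.
Cyclone Haishen: ΔP = 141; V ≈ 6.3 × 141^0.631 ≈ 143.05 kt.
Difference ≈ 132.14 − 143.05 = -10.91 → -11 kt.

-11 kt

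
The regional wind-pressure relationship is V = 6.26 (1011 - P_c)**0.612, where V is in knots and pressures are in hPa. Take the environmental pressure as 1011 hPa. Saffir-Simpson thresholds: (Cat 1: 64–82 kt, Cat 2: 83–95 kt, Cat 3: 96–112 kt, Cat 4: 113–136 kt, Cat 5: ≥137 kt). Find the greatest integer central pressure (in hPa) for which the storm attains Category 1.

Category 1 begins at V = 64 kt.
Required ΔP = (64/6.26)^(1/0.612) = 10.224^1.634 ≈ 44.64 hPa.
P_c ≤ 1011 − 44.64 = 966.36, so the highest integer P_c is 966 hPa.

966 hPa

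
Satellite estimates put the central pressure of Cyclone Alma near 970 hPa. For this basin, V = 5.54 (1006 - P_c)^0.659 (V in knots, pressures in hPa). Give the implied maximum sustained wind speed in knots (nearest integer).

59 kt

ΔP = 1006 − 970 = 36 hPa.
36^0.659 ≈ 10.607.
V ≈ 5.54 × 10.607 ≈ 58.8 kt.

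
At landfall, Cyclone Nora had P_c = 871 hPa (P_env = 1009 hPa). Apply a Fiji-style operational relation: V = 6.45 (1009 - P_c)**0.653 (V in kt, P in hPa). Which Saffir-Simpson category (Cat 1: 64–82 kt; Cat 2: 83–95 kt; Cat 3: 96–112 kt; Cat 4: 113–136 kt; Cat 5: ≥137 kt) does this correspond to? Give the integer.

5

ΔP = 1009 − 871 = 138 hPa.
V ≈ 6.45 × 138^0.653 = 6.45 × 24.97 ≈ 161 kt.
161 kt falls in the Category 5 band.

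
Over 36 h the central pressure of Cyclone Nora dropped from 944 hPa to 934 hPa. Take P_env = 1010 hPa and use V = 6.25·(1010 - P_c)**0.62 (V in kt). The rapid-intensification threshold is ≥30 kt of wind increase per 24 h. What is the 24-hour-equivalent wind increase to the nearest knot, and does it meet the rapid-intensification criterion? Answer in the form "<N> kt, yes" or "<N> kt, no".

5 kt, no

V₁: ΔP = 66, V ≈ 6.25 × 66^0.62 ≈ 83.95 kt.
V₂: ΔP = 76, V ≈ 6.25 × 76^0.62 ≈ 91.62 kt.
ΔV over 36 h = 7.67 kt → 24 h equivalent = 7.67 × 24/36 ≈ 5.11 kt.
5 kt < 30 kt ⇒ not rapid intensification.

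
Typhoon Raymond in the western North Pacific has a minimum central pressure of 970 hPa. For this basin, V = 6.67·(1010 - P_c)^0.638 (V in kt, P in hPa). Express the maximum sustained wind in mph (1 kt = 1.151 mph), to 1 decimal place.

ΔP = 1010 − 970 = 40 hPa.
V ≈ 6.67 × 40^0.638 = 6.67 × 10.522 ≈ 70.184 kt.
70.184 × 1.151 ≈ 80.78 mph → 80.8 mph.

80.8 mph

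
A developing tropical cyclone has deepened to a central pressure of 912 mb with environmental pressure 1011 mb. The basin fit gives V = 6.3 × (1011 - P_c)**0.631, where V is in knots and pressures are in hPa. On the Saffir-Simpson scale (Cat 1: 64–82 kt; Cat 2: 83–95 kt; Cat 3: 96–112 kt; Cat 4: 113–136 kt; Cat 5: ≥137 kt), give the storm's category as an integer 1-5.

4

ΔP = 1011 − 912 = 99 mb.
V ≈ 6.3 × 99^0.631 = 6.3 × 18.17 ≈ 114 kt.
114 kt falls in the Category 4 band.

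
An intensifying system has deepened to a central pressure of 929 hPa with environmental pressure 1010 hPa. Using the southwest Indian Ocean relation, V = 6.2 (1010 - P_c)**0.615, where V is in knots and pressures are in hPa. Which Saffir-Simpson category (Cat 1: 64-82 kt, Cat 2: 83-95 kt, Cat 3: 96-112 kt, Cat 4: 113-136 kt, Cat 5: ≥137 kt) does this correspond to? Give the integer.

2

ΔP = 1010 − 929 = 81 hPa.
V ≈ 6.2 × 81^0.615 = 6.2 × 14.92 ≈ 92 kt.
92 kt falls in the Category 2 band.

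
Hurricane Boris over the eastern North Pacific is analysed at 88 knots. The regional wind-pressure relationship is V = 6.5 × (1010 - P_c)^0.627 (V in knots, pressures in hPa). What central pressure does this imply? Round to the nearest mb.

ΔP = (V / 6.5)^(1/0.627) = (88/6.5)^1.595.
88/6.5 = 13.538; 13.538^1.595 ≈ 63.79 mb.
P_c = 1010 − 63.79 = 946.21 ≈ 946 mb.

946 mb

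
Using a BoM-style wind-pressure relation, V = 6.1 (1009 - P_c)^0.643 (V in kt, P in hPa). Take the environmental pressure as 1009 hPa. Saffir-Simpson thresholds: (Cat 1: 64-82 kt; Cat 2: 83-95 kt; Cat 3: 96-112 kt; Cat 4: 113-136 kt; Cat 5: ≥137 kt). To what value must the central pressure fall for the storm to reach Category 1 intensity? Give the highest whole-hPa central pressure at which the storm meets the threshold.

970 hPa

Category 1 begins at V = 64 kt.
Required ΔP = (64/6.1)^(1/0.643) = 10.492^1.555 ≈ 38.69 hPa.
P_c ≤ 1009 − 38.69 = 970.31, so the highest integer P_c is 970 hPa.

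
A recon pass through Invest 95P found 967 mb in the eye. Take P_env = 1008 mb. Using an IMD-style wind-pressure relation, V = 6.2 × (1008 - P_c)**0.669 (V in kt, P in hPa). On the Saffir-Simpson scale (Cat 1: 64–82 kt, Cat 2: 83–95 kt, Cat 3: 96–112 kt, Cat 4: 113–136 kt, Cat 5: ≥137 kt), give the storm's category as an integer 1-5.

1

ΔP = 1008 − 967 = 41 mb.
V ≈ 6.2 × 41^0.669 = 6.2 × 11.99 ≈ 74 kt.
74 kt falls in the Category 1 band.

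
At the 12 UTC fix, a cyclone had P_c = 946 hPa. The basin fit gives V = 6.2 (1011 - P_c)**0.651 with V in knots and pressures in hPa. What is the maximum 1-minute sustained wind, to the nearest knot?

ΔP = 1011 − 946 = 65 hPa.
65^0.651 ≈ 15.143.
V ≈ 6.2 × 15.143 ≈ 93.9 kt.

94 kt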